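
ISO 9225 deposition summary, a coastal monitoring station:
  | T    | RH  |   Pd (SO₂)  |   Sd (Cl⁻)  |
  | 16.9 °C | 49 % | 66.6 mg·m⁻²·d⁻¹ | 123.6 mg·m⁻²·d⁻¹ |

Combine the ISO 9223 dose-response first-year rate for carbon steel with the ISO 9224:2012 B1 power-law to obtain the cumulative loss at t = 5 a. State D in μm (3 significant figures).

D(5) = 113 μm

carbon steel: f(T) = -0.054·(T−10) [T>10 °C] = -0.3726
  SO₂ term: 1.77·66.6^0.52·exp(0.02·49-0.3726) = 28.84
  Sd branch = 0.102·Sd^0.62·e^(0.033·RH+0.04·T) = 20.02 μm/a
  sum: 28.84 + 20.02 → r_corr = 48.86 μm/a
Power-law: D(5) = r_corr · 5^0.523
  D(5) = 48.86 × 5^0.523 = 48.86 × 2.32 = 113.4 μm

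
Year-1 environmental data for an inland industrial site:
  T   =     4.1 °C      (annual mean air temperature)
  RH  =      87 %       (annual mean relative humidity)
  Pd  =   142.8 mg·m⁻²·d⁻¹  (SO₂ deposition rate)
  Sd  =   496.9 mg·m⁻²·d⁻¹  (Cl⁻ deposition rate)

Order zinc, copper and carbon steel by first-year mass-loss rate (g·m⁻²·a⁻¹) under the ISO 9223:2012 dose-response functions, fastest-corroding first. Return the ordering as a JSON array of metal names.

zinc: T≤10 °C ⇒ hinge +0.038·(4.1−10) = -0.2242
  sulphur-dioxide contribution → 5.004 μm/a
  chloride contribution → 1.712 μm/a
  ⇒ r_corr(zinc) = 6.716 μm/a
  mass loss = 6.716 μm/a × 7.14 g/cm³ = 47.96 g·m⁻²·a⁻¹
copper: f(T) = +0.126·(T−10) [T≤10 °C] = -0.7434
  sulphur-dioxide contribution → 1.552 μm/a
  chloride contribution → 1.535 μm/a
  total first-year rate 3.087 μm/a
  mass loss = 3.087 μm/a × 8.96 g/cm³ = 27.66 g·m⁻²·a⁻¹
carbon steel: T≤10 °C ⇒ hinge +0.150·(4.1−10) = -0.8850
  sulphur-dioxide contribution → 54.92 μm/a
  chloride contribution → 99.63 μm/a
  ⇒ r_corr(carbon steel) = 154.5 μm/a
  mass loss = 154.5 μm/a × 7.85 g/cm³ = 1213 g·m⁻²·a⁻¹
Ordering by g·m⁻²·a⁻¹: carbon steel (1210) > zinc (48) > copper (27.7)

["carbon steel", "zinc", "copper"]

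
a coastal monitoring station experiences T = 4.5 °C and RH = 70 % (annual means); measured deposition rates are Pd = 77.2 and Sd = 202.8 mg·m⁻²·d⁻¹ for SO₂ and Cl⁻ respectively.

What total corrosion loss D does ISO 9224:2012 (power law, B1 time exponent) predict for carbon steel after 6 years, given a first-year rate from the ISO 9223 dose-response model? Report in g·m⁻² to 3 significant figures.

D(6) = 1.27e+03 g·m⁻²

carbon steel: f(T) = +0.150·(T−10) [T≤10 °C] = -0.8250
  sulphur-dioxide contribution → 30.15 μm/a
  chloride contribution → 33.14 μm/a
  total first-year rate 63.29 μm/a
ISO 9224: D(t) = r_corr · t^b with b = 0.523 (carbon steel, B1)
  D(6) = 63.29 × 6^0.523 = 63.29 × 2.553 = 161.5 μm
  Mass loss = 161.5 μm × 7.85 g/cm³ = 1268 g·m⁻²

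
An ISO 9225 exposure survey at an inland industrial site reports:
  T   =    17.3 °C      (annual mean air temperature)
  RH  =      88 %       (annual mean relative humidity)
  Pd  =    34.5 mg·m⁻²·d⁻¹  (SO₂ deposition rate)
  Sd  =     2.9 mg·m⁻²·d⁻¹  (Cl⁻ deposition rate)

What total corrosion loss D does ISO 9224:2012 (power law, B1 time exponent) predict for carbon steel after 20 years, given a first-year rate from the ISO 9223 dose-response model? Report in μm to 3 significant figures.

D(20) = 244 μm

carbon steel: f(T) = -0.054·(T−10) [T>10 °C] = -0.3942
  SO₂ term: 1.77·34.5^0.52·exp(0.02·88-0.3942) = 43.73
  Cl⁻ term: 0.102·2.9^0.62·exp(0.033·88+0.04·17.3) = 7.195
  r_corr = 43.73 + 7.195 = 50.93 μm/a
ISO 9224: D(t) = r_corr · t^b with b = 0.523 (carbon steel, B1)
  D(20) = 50.93 × 20^0.523 = 50.93 × 4.791 = 244 μm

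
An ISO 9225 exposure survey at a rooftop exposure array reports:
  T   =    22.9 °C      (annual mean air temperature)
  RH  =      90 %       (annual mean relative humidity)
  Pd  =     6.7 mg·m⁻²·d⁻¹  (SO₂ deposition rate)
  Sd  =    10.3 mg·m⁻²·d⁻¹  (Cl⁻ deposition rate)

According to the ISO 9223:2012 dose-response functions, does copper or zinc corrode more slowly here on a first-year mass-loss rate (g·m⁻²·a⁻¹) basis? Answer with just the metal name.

zinc

copper: T>10 °C ⇒ hinge -0.080·(22.9−10) = -1.0320
  Pd branch = 0.0053·Pd^0.26·e^(0.059·RH+f) = 0.6266 μm/a
  Cl⁻ term: 0.01025·10.3^0.27·exp(0.036·90+0.049·22.9) = 1.509
  sum: 0.6266 + 1.509 → r_corr = 2.135 μm/a
  mass loss = 2.135 μm/a × 8.96 g/cm³ = 19.13 g·m⁻²·a⁻¹
zinc: T>10 °C ⇒ hinge -0.071·(22.9−10) = -0.9159
  SO₂ term: 0.0129·6.7^0.44·exp(0.046·90-0.9159) = 0.7486
  Cl⁻ term: 0.0175·10.3^0.57·exp(0.008·90+0.085·22.9) = 0.9515
  r_corr = 0.7486 + 0.9515 = 1.7 μm/a
  mass loss = 1.7 μm/a × 7.14 g/cm³ = 12.14 g·m⁻²·a⁻¹
Ordering by g·m⁻²·a⁻¹: copper (19.1) > zinc (12.1)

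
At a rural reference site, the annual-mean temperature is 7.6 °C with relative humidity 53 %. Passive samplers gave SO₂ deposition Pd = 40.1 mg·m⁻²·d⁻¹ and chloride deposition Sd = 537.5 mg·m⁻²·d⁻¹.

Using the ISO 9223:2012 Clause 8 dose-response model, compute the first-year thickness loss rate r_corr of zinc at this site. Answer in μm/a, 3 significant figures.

r_corr = 2.52 μm/a

zinc: T≤10 °C ⇒ hinge +0.038·(7.6−10) = -0.0912
  SO₂ term: 0.0129·40.1^0.44·exp(0.046·53-0.0912) = 0.6842
  Sd branch = 0.0175·Sd^0.57·e^(0.008·RH+0.085·T) = 1.837 μm/a
  r_corr = 0.6842 + 1.837 = 2.521 μm/a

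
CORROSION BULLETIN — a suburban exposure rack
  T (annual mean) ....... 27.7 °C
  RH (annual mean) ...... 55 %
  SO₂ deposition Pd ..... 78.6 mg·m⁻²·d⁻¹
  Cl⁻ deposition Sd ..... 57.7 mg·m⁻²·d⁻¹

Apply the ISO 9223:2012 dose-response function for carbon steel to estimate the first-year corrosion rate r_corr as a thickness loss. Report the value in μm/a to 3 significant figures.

carbon steel: T>10 °C ⇒ hinge -0.054·(27.7−10) = -0.9558
  sulphur-dioxide contribution → 19.78 μm/a
  chloride contribution → 23.44 μm/a
  ⇒ r_corr(carbon steel) = 43.22 μm/a

r_corr = 43.2 μm/a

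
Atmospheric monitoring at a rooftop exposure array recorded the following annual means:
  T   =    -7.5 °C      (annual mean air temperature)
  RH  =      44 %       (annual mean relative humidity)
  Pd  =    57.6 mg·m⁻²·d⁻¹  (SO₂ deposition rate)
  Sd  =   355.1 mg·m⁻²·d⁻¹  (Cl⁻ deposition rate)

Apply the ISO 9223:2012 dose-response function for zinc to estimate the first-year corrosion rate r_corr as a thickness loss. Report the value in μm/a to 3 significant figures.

zinc: T≤10 °C ⇒ hinge +0.038·(-7.5−10) = -0.6650
  SO₂ term: 0.0129·57.6^0.44·exp(0.046·44-0.6650) = 0.2988
  Sd branch = 0.0175·Sd^0.57·e^(0.008·RH+0.085·T) = 0.3739 μm/a
  sum: 0.2988 + 0.3739 → r_corr = 0.6727 μm/a

r_corr = 0.673 μm/a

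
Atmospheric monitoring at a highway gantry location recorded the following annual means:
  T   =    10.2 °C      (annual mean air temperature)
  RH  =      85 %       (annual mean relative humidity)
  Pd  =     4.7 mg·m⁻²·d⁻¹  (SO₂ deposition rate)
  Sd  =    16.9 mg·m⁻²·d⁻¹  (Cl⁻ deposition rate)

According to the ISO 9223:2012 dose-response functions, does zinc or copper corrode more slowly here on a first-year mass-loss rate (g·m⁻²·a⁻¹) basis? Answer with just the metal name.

zinc

zinc: temperature factor f = -0.071·(0.2) = -0.0142
  Pd branch = 0.0129·Pd^0.44·e^(0.046·RH+f) = 1.254 μm/a
  Cl⁻ term: 0.0175·16.9^0.57·exp(0.008·85+0.085·10.2) = 0.4119
  sum: 1.254 + 0.4119 → r_corr = 1.666 μm/a
  mass loss = 1.666 μm/a × 7.14 g/cm³ = 11.89 g·m⁻²·a⁻¹
copper: T>10 °C ⇒ hinge -0.080·(10.2−10) = -0.0160
  Pd branch = 0.0053·Pd^0.26·e^(0.059·RH+f) = 1.175 μm/a
  Cl⁻ term: 0.01025·16.9^0.27·exp(0.036·85+0.049·10.2) = 0.7731
  r_corr = 1.175 + 0.7731 = 1.948 μm/a
  mass loss = 1.948 μm/a × 8.96 g/cm³ = 17.46 g·m⁻²·a⁻¹
Ordering by g·m⁻²·a⁻¹: copper (17.5) > zinc (11.9)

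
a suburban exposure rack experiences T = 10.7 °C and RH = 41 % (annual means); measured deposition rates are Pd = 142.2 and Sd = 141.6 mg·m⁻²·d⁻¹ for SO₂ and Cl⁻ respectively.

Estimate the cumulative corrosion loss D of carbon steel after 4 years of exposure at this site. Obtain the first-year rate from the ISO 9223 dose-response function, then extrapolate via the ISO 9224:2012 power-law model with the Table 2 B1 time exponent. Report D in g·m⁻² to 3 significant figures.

D(4) = 1.04e+03 g·m⁻²

carbon steel: T>10 °C ⇒ hinge -0.054·(10.7−10) = -0.0378
  SO₂ term: 1.77·142.2^0.52·exp(0.02·41-0.0378) = 50.95
  Sd branch = 0.102·Sd^0.62·e^(0.033·RH+0.04·T) = 13.05 μm/a
  r_corr = 50.95 + 13.05 = 64.01 μm/a
ISO 9224: D(t) = r_corr · t^b with b = 0.523 (carbon steel, B1)
  D(4) = 64.01 × 4^0.523 = 64.01 × 2.065 = 132.2 μm
  Mass loss = 132.2 μm × 7.85 g/cm³ = 1037 g·m⁻²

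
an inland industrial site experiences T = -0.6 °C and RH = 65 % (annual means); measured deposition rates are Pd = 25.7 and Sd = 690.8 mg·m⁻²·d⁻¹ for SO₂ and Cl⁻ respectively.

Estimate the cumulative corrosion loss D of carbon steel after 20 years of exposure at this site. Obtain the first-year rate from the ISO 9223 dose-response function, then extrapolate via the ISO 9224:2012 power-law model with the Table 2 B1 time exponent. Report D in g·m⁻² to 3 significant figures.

D(20) = 2.11e+03 g·m⁻²

carbon steel: f(T) = +0.150·(T−10) [T≤10 °C] = -1.5900
  SO₂ term: 1.77·25.7^0.52·exp(0.02·65-1.5900) = 7.165
  Sd branch = 0.102·Sd^0.62·e^(0.033·RH+0.04·T) = 48.99 μm/a
  r_corr = 7.165 + 48.99 = 56.16 μm/a
Power-law: D(20) = r_corr · 20^0.523
  D(20) = 56.16 × 20^0.523 = 56.16 × 4.791 = 269.1 μm
  Mass loss = 269.1 μm × 7.85 g/cm³ = 2112 g·m⁻²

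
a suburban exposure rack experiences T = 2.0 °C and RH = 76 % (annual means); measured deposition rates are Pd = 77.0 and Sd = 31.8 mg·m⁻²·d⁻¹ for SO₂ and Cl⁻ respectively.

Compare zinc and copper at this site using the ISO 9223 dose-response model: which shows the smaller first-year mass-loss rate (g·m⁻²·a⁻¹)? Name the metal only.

copper

zinc: temperature factor f = +0.038·(-8.0) = -0.3040
  SO₂ term: 0.0129·77.0^0.44·exp(0.046·76-0.3040) = 2.123
  Sd branch = 0.0175·Sd^0.57·e^(0.008·RH+0.085·T) = 0.2737 μm/a
  r_corr = 2.123 + 0.2737 = 2.397 μm/a
  mass loss = 2.397 μm/a × 7.14 g/cm³ = 17.11 g·m⁻²·a⁻¹
copper: f(T) = +0.126·(T−10) [T≤10 °C] = -1.0080
  Pd branch = 0.0053·Pd^0.26·e^(0.059·RH+f) = 0.5301 μm/a
  Sd branch = 0.01025·Sd^0.27·e^(0.036·RH+0.049·T) = 0.4438 μm/a
  sum: 0.5301 + 0.4438 → r_corr = 0.9739 μm/a
  mass loss = 0.9739 μm/a × 8.96 g/cm³ = 8.726 g·m⁻²·a⁻¹
Ordering by g·m⁻²·a⁻¹: zinc (17.1) > copper (8.73)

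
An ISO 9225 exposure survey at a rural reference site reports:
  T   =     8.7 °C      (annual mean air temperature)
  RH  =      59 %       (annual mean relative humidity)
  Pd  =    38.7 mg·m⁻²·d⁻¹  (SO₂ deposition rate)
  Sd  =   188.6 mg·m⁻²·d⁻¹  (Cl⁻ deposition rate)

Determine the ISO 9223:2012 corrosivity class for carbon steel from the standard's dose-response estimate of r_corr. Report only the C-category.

C4

carbon steel: T≤10 °C ⇒ hinge +0.150·(8.7−10) = -0.1950
  SO₂ term: 1.77·38.7^0.52·exp(0.02·59-0.1950) = 31.72
  Sd branch = 0.102·Sd^0.62·e^(0.033·RH+0.04·T) = 26.07 μm/a
  r_corr = 31.72 + 26.07 = 57.79 μm/a
Category bounds: 50…80 μm/a bracket r_corr ⇒ C4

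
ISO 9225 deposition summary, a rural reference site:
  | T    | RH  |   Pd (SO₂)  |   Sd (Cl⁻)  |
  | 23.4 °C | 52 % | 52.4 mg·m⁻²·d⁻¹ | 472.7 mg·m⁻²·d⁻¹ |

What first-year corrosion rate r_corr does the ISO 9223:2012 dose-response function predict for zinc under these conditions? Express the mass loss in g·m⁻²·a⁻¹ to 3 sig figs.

r_corr = 48.5 g·m⁻²·a⁻¹

zinc: f(T) = -0.071·(T−10) [T>10 °C] = -0.9514
  Pd branch = 0.0129·Pd^0.44·e^(0.046·RH+f) = 0.311 μm/a
  Sd branch = 0.0175·Sd^0.57·e^(0.008·RH+0.085·T) = 6.487 μm/a
  sum: 0.311 + 6.487 → r_corr = 6.798 μm/a
Convert to mass loss: 6.798 μm/a × 7.14 g/cm³ = 48.54 g·m⁻²·a⁻¹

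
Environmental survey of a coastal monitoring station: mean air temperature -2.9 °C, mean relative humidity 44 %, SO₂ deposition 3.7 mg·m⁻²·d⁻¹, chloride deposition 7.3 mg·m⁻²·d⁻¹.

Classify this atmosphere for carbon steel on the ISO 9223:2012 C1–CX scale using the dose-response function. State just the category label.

carbon steel: T≤10 °C ⇒ hinge +0.150·(-2.9−10) = -1.9350
  sulphur-dioxide contribution → 1.217 μm/a
  chloride contribution → 1.331 μm/a
  ⇒ r_corr(carbon steel) = 2.548 μm/a
2.55 μm/a falls in (1.3, 25] for carbon steel → category C2

C2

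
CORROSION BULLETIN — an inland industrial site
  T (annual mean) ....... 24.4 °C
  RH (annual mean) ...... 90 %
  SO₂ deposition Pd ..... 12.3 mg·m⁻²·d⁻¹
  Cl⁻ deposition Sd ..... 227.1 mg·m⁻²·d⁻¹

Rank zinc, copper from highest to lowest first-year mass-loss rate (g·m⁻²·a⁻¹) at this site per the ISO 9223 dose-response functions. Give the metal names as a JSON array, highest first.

zinc: T>10 °C ⇒ hinge -0.071·(24.4−10) = -1.0224
  sulphur-dioxide contribution → 0.8792 μm/a
  chloride contribution → 6.302 μm/a
  total first-year rate 7.182 μm/a
  mass loss = 7.182 μm/a × 7.14 g/cm³ = 51.28 g·m⁻²·a⁻¹
copper: f(T) = -0.080·(T−10) [T>10 °C] = -1.1520
  sulphur-dioxide contribution → 0.6508 μm/a
  chloride contribution → 3.743 μm/a
  total first-year rate 4.394 μm/a
  mass loss = 4.394 μm/a × 8.96 g/cm³ = 39.37 g·m⁻²·a⁻¹
Ordering by g·m⁻²·a⁻¹: zinc (51.3) > copper (39.4)

["zinc", "copper"]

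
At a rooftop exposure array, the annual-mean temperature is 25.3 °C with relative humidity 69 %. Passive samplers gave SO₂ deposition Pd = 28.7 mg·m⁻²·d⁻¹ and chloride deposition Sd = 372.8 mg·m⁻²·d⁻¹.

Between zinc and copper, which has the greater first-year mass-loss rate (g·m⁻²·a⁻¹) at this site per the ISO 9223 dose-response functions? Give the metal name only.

zinc: f(T) = -0.071·(T−10) [T>10 °C] = -1.0863
  SO₂ term: 0.0129·28.7^0.44·exp(0.046·69-1.0863) = 0.4558
  Cl⁻ term: 0.0175·372.8^0.57·exp(0.008·69+0.085·25.3) = 7.629
  sum: 0.4558 + 7.629 → r_corr = 8.085 μm/a
  mass loss = 8.085 μm/a × 7.14 g/cm³ = 57.72 g·m⁻²·a⁻¹
copper: f(T) = -0.080·(T−10) [T>10 °C] = -1.2240
  SO₂ term: 0.0053·28.7^0.26·exp(0.059·69-1.2240) = 0.2187
  Cl⁻ term: 0.01025·372.8^0.27·exp(0.036·69+0.049·25.3) = 2.1
  sum: 0.2187 + 2.1 → r_corr = 2.319 μm/a
  mass loss = 2.319 μm/a × 8.96 g/cm³ = 20.77 g·m⁻²·a⁻¹
Ordering by g·m⁻²·a⁻¹: zinc (57.7) > copper (20.8)

zinc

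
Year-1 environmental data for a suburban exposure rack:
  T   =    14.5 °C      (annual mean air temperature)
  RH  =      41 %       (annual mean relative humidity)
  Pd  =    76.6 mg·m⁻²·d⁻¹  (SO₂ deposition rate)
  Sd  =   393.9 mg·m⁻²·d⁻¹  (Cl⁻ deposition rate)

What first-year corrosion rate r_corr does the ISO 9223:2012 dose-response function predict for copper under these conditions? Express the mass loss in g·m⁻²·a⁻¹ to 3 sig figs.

r_corr = 5.26 g·m⁻²·a⁻¹

copper: T>10 °C ⇒ hinge -0.080·(14.5−10) = -0.3600
  sulphur-dioxide contribution → 0.1283 μm/a
  chloride contribution → 0.4582 μm/a
  total first-year rate 0.5866 μm/a
Convert to mass loss: 0.5866 μm/a × 8.96 g/cm³ = 5.256 g·m⁻²·a⁻¹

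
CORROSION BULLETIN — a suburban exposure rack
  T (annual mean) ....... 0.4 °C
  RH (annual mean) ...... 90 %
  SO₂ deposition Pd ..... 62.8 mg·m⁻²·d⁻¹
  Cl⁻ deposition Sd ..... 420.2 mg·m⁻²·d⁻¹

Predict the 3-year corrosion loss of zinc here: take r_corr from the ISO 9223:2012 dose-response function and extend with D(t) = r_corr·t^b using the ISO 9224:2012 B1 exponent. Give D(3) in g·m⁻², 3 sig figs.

D(3) = 80.9 g·m⁻²

zinc: f(T) = +0.038·(T−10) [T≤10 °C] = -0.3648
  SO₂ term: 0.0129·62.8^0.44·exp(0.046·90-0.3648) = 3.477
  Sd branch = 0.0175·Sd^0.57·e^(0.008·RH+0.085·T) = 1.164 μm/a
  r_corr = 3.477 + 1.164 = 4.641 μm/a
Power-law: D(3) = r_corr · 3^0.813
  D(3) = 4.641 × 3^0.813 = 4.641 × 2.443 = 11.34 μm
  Mass loss = 11.34 μm × 7.14 g/cm³ = 80.95 g·m⁻²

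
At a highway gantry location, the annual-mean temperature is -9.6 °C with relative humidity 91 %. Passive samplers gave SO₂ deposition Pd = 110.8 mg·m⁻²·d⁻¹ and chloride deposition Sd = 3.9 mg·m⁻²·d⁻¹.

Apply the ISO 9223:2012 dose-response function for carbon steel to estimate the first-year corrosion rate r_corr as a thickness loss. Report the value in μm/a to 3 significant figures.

r_corr = 9.93 μm/a

carbon steel: temperature factor f = +0.150·(-19.6) = -2.9400
  Pd branch = 1.77·Pd^0.52·e^(0.02·RH+f) = 6.679 μm/a
  Sd branch = 0.102·Sd^0.62·e^(0.033·RH+0.04·T) = 3.254 μm/a
  r_corr = 6.679 + 3.254 = 9.934 μm/a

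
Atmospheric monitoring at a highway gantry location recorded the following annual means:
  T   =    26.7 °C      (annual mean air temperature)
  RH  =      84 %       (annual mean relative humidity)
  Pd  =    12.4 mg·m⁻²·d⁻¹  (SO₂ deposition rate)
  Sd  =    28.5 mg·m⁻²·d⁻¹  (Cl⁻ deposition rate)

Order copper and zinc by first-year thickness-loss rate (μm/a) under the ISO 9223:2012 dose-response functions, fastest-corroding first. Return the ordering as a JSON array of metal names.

copper: T>10 °C ⇒ hinge -0.080·(26.7−10) = -1.3360
  sulphur-dioxide contribution → 0.3808 μm/a
  chloride contribution → 1.928 μm/a
  total first-year rate 2.308 μm/a
zinc: temperature factor f = -0.071·(16.7) = -1.1857
  sulphur-dioxide contribution → 0.5687 μm/a
  chloride contribution → 2.238 μm/a
  ⇒ r_corr(zinc) = 2.806 μm/a
Ordering by μm/a: zinc (2.81) > copper (2.31)

["zinc", "copper"]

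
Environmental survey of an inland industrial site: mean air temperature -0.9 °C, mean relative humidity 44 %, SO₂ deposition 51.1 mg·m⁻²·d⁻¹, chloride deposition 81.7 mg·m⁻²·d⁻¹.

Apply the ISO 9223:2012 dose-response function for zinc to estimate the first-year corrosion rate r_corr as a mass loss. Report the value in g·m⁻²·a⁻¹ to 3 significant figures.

zinc: T≤10 °C ⇒ hinge +0.038·(-0.9−10) = -0.4142
  Pd branch = 0.0129·Pd^0.44·e^(0.046·RH+f) = 0.3643 μm/a
  Sd branch = 0.0175·Sd^0.57·e^(0.008·RH+0.085·T) = 0.2836 μm/a
  r_corr = 0.3643 + 0.2836 = 0.6478 μm/a
Convert to mass loss: 0.6478 μm/a × 7.14 g/cm³ = 4.626 g·m⁻²·a⁻¹

r_corr = 4.63 g·m⁻²·a⁻¹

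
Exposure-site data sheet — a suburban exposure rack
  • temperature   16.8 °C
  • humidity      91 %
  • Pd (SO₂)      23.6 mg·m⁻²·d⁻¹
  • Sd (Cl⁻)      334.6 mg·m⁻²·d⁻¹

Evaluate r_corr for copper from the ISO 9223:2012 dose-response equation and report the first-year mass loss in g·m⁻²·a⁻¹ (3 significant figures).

copper: T>10 °C ⇒ hinge -0.080·(16.8−10) = -0.5440
  SO₂ term: 0.0053·23.6^0.26·exp(0.059·91-0.5440) = 1.502
  Sd branch = 0.01025·Sd^0.27·e^(0.036·RH+0.049·T) = 2.969 μm/a
  sum: 1.502 + 2.969 → r_corr = 4.471 μm/a
Convert to mass loss: 4.471 μm/a × 8.96 g/cm³ = 40.06 g·m⁻²·a⁻¹

r_corr = 40.1 g·m⁻²·a⁻¹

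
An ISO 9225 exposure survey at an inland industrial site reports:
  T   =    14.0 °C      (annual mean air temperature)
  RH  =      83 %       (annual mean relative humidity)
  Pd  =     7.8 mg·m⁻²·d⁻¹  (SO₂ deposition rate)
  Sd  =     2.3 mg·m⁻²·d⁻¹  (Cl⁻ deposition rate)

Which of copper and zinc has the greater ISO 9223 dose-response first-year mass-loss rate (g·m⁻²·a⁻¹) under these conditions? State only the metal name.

copper

copper: f(T) = -0.080·(T−10) [T>10 °C] = -0.3200
  Pd branch = 0.0053·Pd^0.26·e^(0.059·RH+f) = 0.879 μm/a
  Cl⁻ term: 0.01025·2.3^0.27·exp(0.036·83+0.049·14.0) = 0.5058
  sum: 0.879 + 0.5058 → r_corr = 1.385 μm/a
  mass loss = 1.385 μm/a × 8.96 g/cm³ = 12.41 g·m⁻²·a⁻¹
zinc: T>10 °C ⇒ hinge -0.071·(14.0−10) = -0.2840
  SO₂ term: 0.0129·7.8^0.44·exp(0.046·83-0.2840) = 1.091
  Sd branch = 0.0175·Sd^0.57·e^(0.008·RH+0.085·T) = 0.1796 μm/a
  sum: 1.091 + 0.1796 → r_corr = 1.271 μm/a
  mass loss = 1.271 μm/a × 7.14 g/cm³ = 9.074 g·m⁻²·a⁻¹
Ordering by g·m⁻²·a⁻¹: copper (12.4) > zinc (9.07)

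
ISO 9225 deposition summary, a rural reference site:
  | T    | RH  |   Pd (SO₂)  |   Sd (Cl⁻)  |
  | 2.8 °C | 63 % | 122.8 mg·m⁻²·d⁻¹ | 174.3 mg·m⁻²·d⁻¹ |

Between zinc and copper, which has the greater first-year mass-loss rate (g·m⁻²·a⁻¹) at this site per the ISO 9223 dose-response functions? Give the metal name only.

zinc

zinc: temperature factor f = +0.038·(-7.2) = -0.2736
  sulphur-dioxide contribution → 1.478 μm/a
  chloride contribution → 0.6963 μm/a
  total first-year rate 2.174 μm/a
  mass loss = 2.174 μm/a × 7.14 g/cm³ = 15.52 g·m⁻²·a⁻¹
copper: temperature factor f = +0.126·(-7.2) = -0.9072
  sulphur-dioxide contribution → 0.3074 μm/a
  chloride contribution → 0.4576 μm/a
  ⇒ r_corr(copper) = 0.765 μm/a
  mass loss = 0.765 μm/a × 8.96 g/cm³ = 6.854 g·m⁻²·a⁻¹
Ordering by g·m⁻²·a⁻¹: zinc (15.5) > copper (6.85)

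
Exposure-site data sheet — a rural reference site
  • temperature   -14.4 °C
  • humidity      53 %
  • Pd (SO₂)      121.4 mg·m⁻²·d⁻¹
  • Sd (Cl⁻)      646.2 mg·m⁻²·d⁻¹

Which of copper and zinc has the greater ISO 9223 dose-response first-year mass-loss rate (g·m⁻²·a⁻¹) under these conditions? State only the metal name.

zinc

copper: T≤10 °C ⇒ hinge +0.126·(-14.4−10) = -3.0744
  SO₂ term: 0.0053·121.4^0.26·exp(0.059·53-3.0744) = 0.01945
  Sd branch = 0.01025·Sd^0.27·e^(0.036·RH+0.049·T) = 0.1958 μm/a
  sum: 0.01945 + 0.1958 → r_corr = 0.2152 μm/a
  mass loss = 0.2152 μm/a × 8.96 g/cm³ = 1.928 g·m⁻²·a⁻¹
zinc: T≤10 °C ⇒ hinge +0.038·(-14.4−10) = -0.9272
  SO₂ term: 0.0129·121.4^0.44·exp(0.046·53-0.9272) = 0.4828
  Cl⁻ term: 0.0175·646.2^0.57·exp(0.008·53+0.085·-14.4) = 0.3144
  r_corr = 0.4828 + 0.3144 = 0.7972 μm/a
  mass loss = 0.7972 μm/a × 7.14 g/cm³ = 5.692 g·m⁻²·a⁻¹
Ordering by g·m⁻²·a⁻¹: zinc (5.69) > copper (1.93)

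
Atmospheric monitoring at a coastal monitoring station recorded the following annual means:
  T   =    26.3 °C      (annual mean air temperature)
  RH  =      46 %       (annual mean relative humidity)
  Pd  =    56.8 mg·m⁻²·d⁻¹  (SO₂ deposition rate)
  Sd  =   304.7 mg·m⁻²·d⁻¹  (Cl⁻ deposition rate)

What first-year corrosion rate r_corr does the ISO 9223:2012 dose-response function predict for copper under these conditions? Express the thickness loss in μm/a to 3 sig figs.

r_corr = 0.975 μm/a

copper: T>10 °C ⇒ hinge -0.080·(26.3−10) = -1.3040
  sulphur-dioxide contribution → 0.06205 μm/a
  chloride contribution → 0.9125 μm/a
  ⇒ r_corr(copper) = 0.9746 μm/a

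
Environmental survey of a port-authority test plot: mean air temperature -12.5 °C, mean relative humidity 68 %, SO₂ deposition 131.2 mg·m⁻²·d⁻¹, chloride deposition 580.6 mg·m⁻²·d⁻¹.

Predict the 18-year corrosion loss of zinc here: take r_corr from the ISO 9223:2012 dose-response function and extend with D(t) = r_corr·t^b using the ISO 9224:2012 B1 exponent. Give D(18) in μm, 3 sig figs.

zinc: T≤10 °C ⇒ hinge +0.038·(-12.5−10) = -0.8550
  SO₂ term: 0.0129·131.2^0.44·exp(0.046·68-0.8550) = 1.071
  Cl⁻ term: 0.0175·580.6^0.57·exp(0.008·68+0.085·-12.5) = 0.392
  sum: 1.071 + 0.392 → r_corr = 1.463 μm/a
Long-term exponent b (ISO 9224 Table 2, B1) = 0.813
  D(18) = 1.463 × 18^0.813 = 1.463 × 10.48 = 15.33 μm

D(18) = 15.3 μm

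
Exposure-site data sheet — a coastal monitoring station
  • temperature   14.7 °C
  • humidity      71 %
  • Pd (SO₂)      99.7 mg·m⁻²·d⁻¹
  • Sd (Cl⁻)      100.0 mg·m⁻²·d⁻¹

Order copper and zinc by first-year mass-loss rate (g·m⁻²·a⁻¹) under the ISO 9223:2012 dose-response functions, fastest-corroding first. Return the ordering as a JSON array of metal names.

copper: T>10 °C ⇒ hinge -0.080·(14.7−10) = -0.3760
  SO₂ term: 0.0053·99.7^0.26·exp(0.059·71-0.3760) = 0.7941
  Cl⁻ term: 0.01025·100.0^0.27·exp(0.036·71+0.049·14.7) = 0.941
  r_corr = 0.7941 + 0.941 = 1.735 μm/a
  mass loss = 1.735 μm/a × 8.96 g/cm³ = 15.55 g·m⁻²·a⁻¹
zinc: temperature factor f = -0.071·(4.7) = -0.3337
  Pd branch = 0.0129·Pd^0.44·e^(0.046·RH+f) = 1.834 μm/a
  Cl⁻ term: 0.0175·100.0^0.57·exp(0.008·71+0.085·14.7) = 1.487
  r_corr = 1.834 + 1.487 = 3.322 μm/a
  mass loss = 3.322 μm/a × 7.14 g/cm³ = 23.72 g·m⁻²·a⁻¹
Ordering by g·m⁻²·a⁻¹: zinc (23.7) > copper (15.5)

["zinc", "copper"]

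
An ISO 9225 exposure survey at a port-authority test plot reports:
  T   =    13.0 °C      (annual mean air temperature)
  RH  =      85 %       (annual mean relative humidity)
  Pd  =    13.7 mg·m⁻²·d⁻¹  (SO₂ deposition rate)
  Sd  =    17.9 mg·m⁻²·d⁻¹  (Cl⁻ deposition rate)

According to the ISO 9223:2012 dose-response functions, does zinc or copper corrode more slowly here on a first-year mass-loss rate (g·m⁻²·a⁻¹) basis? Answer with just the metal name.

zinc

zinc: T>10 °C ⇒ hinge -0.071·(13.0−10) = -0.2130
  sulphur-dioxide contribution → 1.646 μm/a
  chloride contribution → 0.54 μm/a
  total first-year rate 2.186 μm/a
  mass loss = 2.186 μm/a × 7.14 g/cm³ = 15.61 g·m⁻²·a⁻¹
copper: temperature factor f = -0.080·(3.0) = -0.2400
  sulphur-dioxide contribution → 1.24 μm/a
  chloride contribution → 0.9007 μm/a
  total first-year rate 2.141 μm/a
  mass loss = 2.141 μm/a × 8.96 g/cm³ = 19.18 g·m⁻²·a⁻¹
Ordering by g·m⁻²·a⁻¹: copper (19.2) > zinc (15.6)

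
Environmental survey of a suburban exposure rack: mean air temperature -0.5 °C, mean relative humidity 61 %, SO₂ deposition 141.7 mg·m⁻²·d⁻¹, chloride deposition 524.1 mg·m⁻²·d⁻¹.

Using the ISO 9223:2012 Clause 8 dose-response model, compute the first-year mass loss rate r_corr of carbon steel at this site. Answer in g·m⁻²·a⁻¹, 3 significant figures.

r_corr = 413 g·m⁻²·a⁻¹

carbon steel: T≤10 °C ⇒ hinge +0.150·(-0.5−10) = -1.5750
  sulphur-dioxide contribution → 16.31 μm/a
  chloride contribution → 36.32 μm/a
  total first-year rate 52.64 μm/a
Convert to mass loss: 52.64 μm/a × 7.85 g/cm³ = 413.2 g·m⁻²·a⁻¹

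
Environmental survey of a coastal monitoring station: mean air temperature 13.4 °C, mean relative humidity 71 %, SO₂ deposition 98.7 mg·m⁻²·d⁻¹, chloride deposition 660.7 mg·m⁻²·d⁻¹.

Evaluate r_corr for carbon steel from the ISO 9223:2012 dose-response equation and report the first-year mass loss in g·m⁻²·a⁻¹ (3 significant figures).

r_corr = 1.32e+03 g·m⁻²·a⁻¹

carbon steel: f(T) = -0.054·(T−10) [T>10 °C] = -0.1836
  Pd branch = 1.77·Pd^0.52·e^(0.02·RH+f) = 66.37 μm/a
  Sd branch = 0.102·Sd^0.62·e^(0.033·RH+0.04·T) = 101.7 μm/a
  sum: 66.37 + 101.7 → r_corr = 168.1 μm/a
Convert to mass loss: 168.1 μm/a × 7.85 g/cm³ = 1319 g·m⁻²·a⁻¹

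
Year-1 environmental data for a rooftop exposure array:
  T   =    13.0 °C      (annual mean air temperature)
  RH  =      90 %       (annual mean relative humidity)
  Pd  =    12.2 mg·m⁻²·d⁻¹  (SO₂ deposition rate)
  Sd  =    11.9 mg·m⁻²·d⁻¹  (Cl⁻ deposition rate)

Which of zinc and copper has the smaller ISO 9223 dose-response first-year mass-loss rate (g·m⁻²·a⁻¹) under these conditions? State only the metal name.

zinc

zinc: f(T) = -0.071·(T−10) [T>10 °C] = -0.2130
  sulphur-dioxide contribution → 1.968 μm/a
  chloride contribution → 0.4453 μm/a
  ⇒ r_corr(zinc) = 2.414 μm/a
  mass loss = 2.414 μm/a × 7.14 g/cm³ = 17.23 g·m⁻²·a⁻¹
copper: f(T) = -0.080·(T−10) [T>10 °C] = -0.2400
  sulphur-dioxide contribution → 1.617 μm/a
  chloride contribution → 0.9658 μm/a
  total first-year rate 2.582 μm/a
  mass loss = 2.582 μm/a × 8.96 g/cm³ = 23.14 g·m⁻²·a⁻¹
Ordering by g·m⁻²·a⁻¹: copper (23.1) > zinc (17.2)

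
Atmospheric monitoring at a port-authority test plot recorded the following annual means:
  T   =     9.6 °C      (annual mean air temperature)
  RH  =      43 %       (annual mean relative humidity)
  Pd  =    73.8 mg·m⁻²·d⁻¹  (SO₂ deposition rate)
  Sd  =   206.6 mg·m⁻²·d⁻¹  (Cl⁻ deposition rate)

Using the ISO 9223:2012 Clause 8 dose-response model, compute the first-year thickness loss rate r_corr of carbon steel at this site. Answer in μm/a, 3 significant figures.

r_corr = 53.7 μm/a

carbon steel: temperature factor f = +0.150·(-0.4) = -0.0600
  sulphur-dioxide contribution → 36.88 μm/a
  chloride contribution → 16.87 μm/a
  total first-year rate 53.75 μm/a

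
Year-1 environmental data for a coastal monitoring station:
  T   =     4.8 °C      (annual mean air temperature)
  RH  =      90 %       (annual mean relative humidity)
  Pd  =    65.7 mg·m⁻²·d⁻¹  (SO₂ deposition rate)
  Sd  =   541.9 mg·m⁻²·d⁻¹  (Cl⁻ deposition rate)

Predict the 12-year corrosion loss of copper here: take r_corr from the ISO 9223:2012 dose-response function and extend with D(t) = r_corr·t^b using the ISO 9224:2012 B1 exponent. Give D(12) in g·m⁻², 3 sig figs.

copper: temperature factor f = +0.126·(-5.2) = -0.6552
  Pd branch = 0.0053·Pd^0.26·e^(0.059·RH+f) = 1.653 μm/a
  Sd branch = 0.01025·Sd^0.27·e^(0.036·RH+0.049·T) = 1.812 μm/a
  r_corr = 1.653 + 1.812 = 3.465 μm/a
ISO 9224: D(t) = r_corr · t^b with b = 0.667 (copper, B1)
  D(12) = 3.465 × 12^0.667 = 3.465 × 5.246 = 18.18 μm
  Mass loss = 18.18 μm × 8.96 g/cm³ = 162.9 g·m⁻²

D(12) = 163 g·m⁻²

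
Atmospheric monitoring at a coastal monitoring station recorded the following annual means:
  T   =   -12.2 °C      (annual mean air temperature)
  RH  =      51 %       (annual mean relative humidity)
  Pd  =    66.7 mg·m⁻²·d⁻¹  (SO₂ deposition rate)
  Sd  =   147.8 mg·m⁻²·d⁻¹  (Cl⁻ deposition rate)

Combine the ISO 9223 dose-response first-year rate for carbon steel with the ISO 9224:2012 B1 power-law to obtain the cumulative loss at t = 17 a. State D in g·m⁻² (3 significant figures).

D(17) = 312 g·m⁻²

carbon steel: f(T) = +0.150·(T−10) [T≤10 °C] = -3.3300
  sulphur-dioxide contribution → 1.561 μm/a
  chloride contribution → 7.461 μm/a
  total first-year rate 9.021 μm/a
Long-term exponent b (ISO 9224 Table 2, B1) = 0.523
  D(17) = 9.021 × 17^0.523 = 9.021 × 4.401 = 39.7 μm
  Mass loss = 39.7 μm × 7.85 g/cm³ = 311.6 g·m⁻²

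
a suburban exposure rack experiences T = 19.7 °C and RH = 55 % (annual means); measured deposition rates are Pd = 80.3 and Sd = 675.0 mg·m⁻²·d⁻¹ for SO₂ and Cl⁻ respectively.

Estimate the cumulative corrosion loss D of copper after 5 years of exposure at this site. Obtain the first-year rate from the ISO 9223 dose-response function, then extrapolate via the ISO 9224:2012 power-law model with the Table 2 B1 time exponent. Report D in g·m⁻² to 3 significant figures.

copper: T>10 °C ⇒ hinge -0.080·(19.7−10) = -0.7760
  Pd branch = 0.0053·Pd^0.26·e^(0.059·RH+f) = 0.1958 μm/a
  Sd branch = 0.01025·Sd^0.27·e^(0.036·RH+0.049·T) = 1.132 μm/a
  sum: 0.1958 + 1.132 → r_corr = 1.328 μm/a
Power-law: D(5) = r_corr · 5^0.667
  D(5) = 1.328 × 5^0.667 = 1.328 × 2.926 = 3.884 μm
  Mass loss = 3.884 μm × 8.96 g/cm³ = 34.8 g·m⁻²

D(5) = 34.8 g·m⁻²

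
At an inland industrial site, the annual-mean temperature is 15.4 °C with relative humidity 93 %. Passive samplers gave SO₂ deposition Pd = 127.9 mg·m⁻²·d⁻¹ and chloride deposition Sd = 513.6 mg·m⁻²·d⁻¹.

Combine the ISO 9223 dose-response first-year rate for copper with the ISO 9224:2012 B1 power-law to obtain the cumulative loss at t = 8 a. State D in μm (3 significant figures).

copper: T>10 °C ⇒ hinge -0.080·(15.4−10) = -0.4320
  SO₂ term: 0.0053·127.9^0.26·exp(0.059·93-0.4320) = 2.934
  Sd branch = 0.01025·Sd^0.27·e^(0.036·RH+0.049·T) = 3.344 μm/a
  r_corr = 2.934 + 3.344 = 6.278 μm/a
ISO 9224: D(t) = r_corr · t^b with b = 0.667 (copper, B1)
  D(8) = 6.278 × 8^0.667 = 6.278 × 4.003 = 25.13 μm

D(8) = 25.1 μm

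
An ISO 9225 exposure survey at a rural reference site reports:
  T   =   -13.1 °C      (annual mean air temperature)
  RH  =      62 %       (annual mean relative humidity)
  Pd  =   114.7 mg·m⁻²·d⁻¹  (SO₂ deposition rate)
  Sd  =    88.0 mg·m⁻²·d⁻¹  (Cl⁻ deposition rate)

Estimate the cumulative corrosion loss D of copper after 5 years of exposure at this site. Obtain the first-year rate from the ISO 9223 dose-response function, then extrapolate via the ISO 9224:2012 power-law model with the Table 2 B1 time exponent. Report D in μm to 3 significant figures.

D(5) = 0.605 μm

copper: f(T) = +0.126·(T−10) [T≤10 °C] = -2.9106
  Pd branch = 0.0053·Pd^0.26·e^(0.059·RH+f) = 0.0384 μm/a
  Sd branch = 0.01025·Sd^0.27·e^(0.036·RH+0.049·T) = 0.1684 μm/a
  r_corr = 0.0384 + 0.1684 = 0.2068 μm/a
ISO 9224: D(t) = r_corr · t^b with b = 0.667 (copper, B1)
  D(5) = 0.2068 × 5^0.667 = 0.2068 × 2.926 = 0.605 μm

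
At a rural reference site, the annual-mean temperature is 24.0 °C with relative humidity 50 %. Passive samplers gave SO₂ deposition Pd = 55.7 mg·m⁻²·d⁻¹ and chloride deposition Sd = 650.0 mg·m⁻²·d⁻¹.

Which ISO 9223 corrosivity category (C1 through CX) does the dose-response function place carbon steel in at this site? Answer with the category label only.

C5

carbon steel: f(T) = -0.054·(T−10) [T>10 °C] = -0.7560
  sulphur-dioxide contribution → 18.27 μm/a
  chloride contribution → 76.93 μm/a
  total first-year rate 95.21 μm/a
Category bounds: 80…200 μm/a bracket r_corr ⇒ C5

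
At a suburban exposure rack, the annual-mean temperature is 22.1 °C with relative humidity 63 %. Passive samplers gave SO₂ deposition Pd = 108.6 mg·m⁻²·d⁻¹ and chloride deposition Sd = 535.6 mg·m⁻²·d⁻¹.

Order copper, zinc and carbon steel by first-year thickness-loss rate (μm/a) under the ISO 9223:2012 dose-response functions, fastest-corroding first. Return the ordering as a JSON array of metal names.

["carbon steel", "zinc", "copper"]

copper: temperature factor f = -0.080·(12.1) = -0.9680
  Pd branch = 0.0053·Pd^0.26·e^(0.059·RH+f) = 0.2802 μm/a
  Cl⁻ term: 0.01025·535.6^0.27·exp(0.036·63+0.049·22.1) = 1.595
  sum: 0.2802 + 1.595 → r_corr = 1.875 μm/a
zinc: f(T) = -0.071·(T−10) [T>10 °C] = -0.8591
  SO₂ term: 0.0129·108.6^0.44·exp(0.046·63-0.8591) = 0.7795
  Sd branch = 0.0175·Sd^0.57·e^(0.008·RH+0.085·T) = 6.811 μm/a
  sum: 0.7795 + 6.811 → r_corr = 7.59 μm/a
carbon steel: temperature factor f = -0.054·(12.1) = -0.6534
  SO₂ term: 1.77·108.6^0.52·exp(0.02·63-0.6534) = 37.16
  Cl⁻ term: 0.102·535.6^0.62·exp(0.033·63+0.04·22.1) = 97.12
  r_corr = 37.16 + 97.12 = 134.3 μm/a
Ordering by μm/a: carbon steel (134) > zinc (7.59) > copper (1.88)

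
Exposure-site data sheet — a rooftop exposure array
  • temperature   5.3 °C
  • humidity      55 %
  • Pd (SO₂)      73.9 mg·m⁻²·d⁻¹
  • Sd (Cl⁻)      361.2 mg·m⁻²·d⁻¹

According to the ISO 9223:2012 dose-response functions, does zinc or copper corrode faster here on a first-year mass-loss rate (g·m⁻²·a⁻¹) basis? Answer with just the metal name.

zinc

zinc: f(T) = +0.038·(T−10) [T≤10 °C] = -0.1786
  sulphur-dioxide contribution → 0.8995 μm/a
  chloride contribution → 1.224 μm/a
  ⇒ r_corr(zinc) = 2.123 μm/a
  mass loss = 2.123 μm/a × 7.14 g/cm³ = 15.16 g·m⁻²·a⁻¹
copper: f(T) = +0.126·(T−10) [T≤10 °C] = -0.5922
  sulphur-dioxide contribution → 0.2303 μm/a
  chloride contribution → 0.4721 μm/a
  total first-year rate 0.7023 μm/a
  mass loss = 0.7023 μm/a × 8.96 g/cm³ = 6.293 g·m⁻²·a⁻¹
Ordering by g·m⁻²·a⁻¹: zinc (15.2) > copper (6.29)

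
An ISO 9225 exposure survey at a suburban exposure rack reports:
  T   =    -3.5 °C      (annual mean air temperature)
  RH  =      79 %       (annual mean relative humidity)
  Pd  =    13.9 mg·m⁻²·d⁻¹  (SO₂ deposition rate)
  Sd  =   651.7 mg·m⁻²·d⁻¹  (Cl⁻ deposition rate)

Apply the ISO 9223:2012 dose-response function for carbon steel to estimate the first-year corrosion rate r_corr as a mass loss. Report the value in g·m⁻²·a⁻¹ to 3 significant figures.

carbon steel: T≤10 °C ⇒ hinge +0.150·(-3.5−10) = -2.0250
  Pd branch = 1.77·Pd^0.52·e^(0.02·RH+f) = 4.457 μm/a
  Sd branch = 0.102·Sd^0.62·e^(0.033·RH+0.04·T) = 66.79 μm/a
  sum: 4.457 + 66.79 → r_corr = 71.25 μm/a
Convert to mass loss: 71.25 μm/a × 7.85 g/cm³ = 559.3 g·m⁻²·a⁻¹

r_corr = 559 g·m⁻²·a⁻¹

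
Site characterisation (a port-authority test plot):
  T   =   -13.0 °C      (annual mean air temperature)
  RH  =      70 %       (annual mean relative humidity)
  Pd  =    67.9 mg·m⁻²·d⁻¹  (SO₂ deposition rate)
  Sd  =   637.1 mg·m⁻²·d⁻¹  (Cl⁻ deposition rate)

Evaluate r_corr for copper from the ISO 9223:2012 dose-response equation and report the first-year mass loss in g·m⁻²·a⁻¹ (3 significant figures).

r_corr = 3.94 g·m⁻²·a⁻¹

copper: f(T) = +0.126·(T−10) [T≤10 °C] = -2.8980
  Pd branch = 0.0053·Pd^0.26·e^(0.059·RH+f) = 0.0544 μm/a
  Cl⁻ term: 0.01025·637.1^0.27·exp(0.036·70+0.049·-13.0) = 0.3852
  sum: 0.0544 + 0.3852 → r_corr = 0.4396 μm/a
Convert to mass loss: 0.4396 μm/a × 8.96 g/cm³ = 3.938 g·m⁻²·a⁻¹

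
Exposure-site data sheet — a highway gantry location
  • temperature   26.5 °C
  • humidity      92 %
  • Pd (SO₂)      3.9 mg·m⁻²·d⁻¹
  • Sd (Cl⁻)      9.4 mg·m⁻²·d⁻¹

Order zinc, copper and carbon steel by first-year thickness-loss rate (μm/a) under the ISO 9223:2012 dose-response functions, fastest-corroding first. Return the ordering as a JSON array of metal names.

zinc: f(T) = -0.071·(T−10) [T>10 °C] = -1.1715
  sulphur-dioxide contribution → 0.501 μm/a
  chloride contribution → 1.246 μm/a
  total first-year rate 1.747 μm/a
copper: temperature factor f = -0.080·(16.5) = -1.3200
  sulphur-dioxide contribution → 0.4592 μm/a
  chloride contribution → 1.887 μm/a
  ⇒ r_corr(copper) = 2.346 μm/a
carbon steel: f(T) = -0.054·(T−10) [T>10 °C] = -0.8910
  sulphur-dioxide contribution → 9.278 μm/a
  chloride contribution → 24.59 μm/a
  total first-year rate 33.87 μm/a
Ordering by μm/a: carbon steel (33.9) > copper (2.35) > zinc (1.75)

["carbon steel", "copper", "zinc"]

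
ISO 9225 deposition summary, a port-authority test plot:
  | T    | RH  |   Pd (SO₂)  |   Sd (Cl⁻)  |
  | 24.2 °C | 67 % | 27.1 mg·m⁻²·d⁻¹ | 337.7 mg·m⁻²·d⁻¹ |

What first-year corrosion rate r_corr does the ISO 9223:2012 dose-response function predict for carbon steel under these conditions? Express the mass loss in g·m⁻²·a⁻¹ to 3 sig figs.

carbon steel: T>10 °C ⇒ hinge -0.054·(24.2−10) = -0.7668
  Pd branch = 1.77·Pd^0.52·e^(0.02·RH+f) = 17.46 μm/a
  Cl⁻ term: 0.102·337.7^0.62·exp(0.033·67+0.04·24.2) = 90.55
  r_corr = 17.46 + 90.55 = 108 μm/a
Convert to mass loss: 108 μm/a × 7.85 g/cm³ = 847.9 g·m⁻²·a⁻¹

r_corr = 848 g·m⁻²·a⁻¹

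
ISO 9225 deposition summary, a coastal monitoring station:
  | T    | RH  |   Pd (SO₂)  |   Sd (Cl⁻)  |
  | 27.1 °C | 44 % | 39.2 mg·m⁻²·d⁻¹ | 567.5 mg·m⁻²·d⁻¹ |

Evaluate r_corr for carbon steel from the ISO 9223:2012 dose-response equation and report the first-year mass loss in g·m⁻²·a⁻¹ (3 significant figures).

carbon steel: temperature factor f = -0.054·(17.1) = -0.9234
  SO₂ term: 1.77·39.2^0.52·exp(0.02·44-0.9234) = 11.42
  Cl⁻ term: 0.102·567.5^0.62·exp(0.033·44+0.04·27.1) = 65.68
  sum: 11.42 + 65.68 → r_corr = 77.1 μm/a
Convert to mass loss: 77.1 μm/a × 7.85 g/cm³ = 605.2 g·m⁻²·a⁻¹

r_corr = 605 g·m⁻²·a⁻¹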